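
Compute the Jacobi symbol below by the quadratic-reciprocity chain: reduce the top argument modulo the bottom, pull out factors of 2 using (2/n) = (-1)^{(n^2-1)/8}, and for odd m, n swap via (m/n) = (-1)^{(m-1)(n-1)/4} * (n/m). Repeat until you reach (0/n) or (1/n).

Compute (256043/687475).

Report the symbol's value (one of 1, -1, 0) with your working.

reciprocity: (256043/687475) = -1·(687475/256043) since 256043 mod 4 = 3, 687475 mod 4 = 3; sign now -1
(687475/256043) = (175389/256043)   [reduce mod 256043]
reciprocity: (175389/256043) = +1·(256043/175389) since 175389 mod 4 = 1, 256043 mod 4 = 3; sign now -1
(256043/175389) = (80654/175389)   [reduce mod 175389]
80654 = 2^1·40327; (2/175389) = -1 since 175389 mod 8 = 5, so (80654/175389) = (-1)^1·(40327/175389); sign now +1
reciprocity: (40327/175389) = +1·(175389/40327) since 40327 mod 4 = 3, 175389 mod 4 = 1; sign now +1
(175389/40327) = (14081/40327)   [reduce mod 40327]
reciprocity: (14081/40327) = +1·(40327/14081) since 14081 mod 4 = 1, 40327 mod 4 = 3; sign now +1
(40327/14081) = (12165/14081)   [reduce mod 14081]
reciprocity: (12165/14081) = +1·(14081/12165) since 12165 mod 4 = 1, 14081 mod 4 = 1; sign now +1
(14081/12165) = (1916/12165)   [reduce mod 12165]
1916 = 2^2·479; (2/12165) = -1 since 12165 mod 8 = 5, so (1916/12165) = (-1)^2·(479/12165); sign now +1
reciprocity: (479/12165) = +1·(12165/479) since 479 mod 4 = 3, 12165 mod 4 = 1; sign now +1
(12165/479) = (190/479)   [reduce mod 479]
190 = 2^1·95; (2/479) = +1 since 479 mod 8 = 7, so (190/479) = (+1)^1·(95/479); sign now +1
reciprocity: (95/479) = -1·(479/95) since 95 mod 4 = 3, 479 mod 4 = 3; sign now -1
(479/95) = (4/95)   [reduce mod 95]
4 = 2^2·1; (2/95) = +1 since 95 mod 8 = 7, so (4/95) = (+1)^2·(1/95); sign now -1
(1/95) = 1; final value = sign = -1

-1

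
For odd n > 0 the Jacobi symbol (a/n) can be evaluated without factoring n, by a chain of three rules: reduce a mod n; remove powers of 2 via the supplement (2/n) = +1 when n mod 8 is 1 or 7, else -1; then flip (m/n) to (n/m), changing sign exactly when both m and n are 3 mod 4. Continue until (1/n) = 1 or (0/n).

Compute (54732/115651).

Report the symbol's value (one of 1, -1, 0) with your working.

-1

54732 = 2^2·13683; (2/115651) = -1 since 115651 mod 8 = 3, so (54732/115651) = (-1)^2·(13683/115651); sign now +1
reciprocity: (13683/115651) = -1·(115651/13683) since 13683 mod 4 = 3, 115651 mod 4 = 3; sign now -1
(115651/13683) = (6187/13683)   [reduce mod 13683]
reciprocity: (6187/13683) = -1·(13683/6187) since 6187 mod 4 = 3, 13683 mod 4 = 3; sign now +1
(13683/6187) = (1309/6187)   [reduce mod 6187]
reciprocity: (1309/6187) = +1·(6187/1309) since 1309 mod 4 = 1, 6187 mod 4 = 3; sign now +1
(6187/1309) = (951/1309)   [reduce mod 1309]
reciprocity: (951/1309) = +1·(1309/951) since 951 mod 4 = 3, 1309 mod 4 = 1; sign now +1
(1309/951) = (358/951)   [reduce mod 951]
358 = 2^1·179; (2/951) = +1 since 951 mod 8 = 7, so (358/951) = (+1)^1·(179/951); sign now +1
reciprocity: (179/951) = -1·(951/179) since 179 mod 4 = 3, 951 mod 4 = 3; sign now -1
(951/179) = (56/179)   [reduce mod 179]
56 = 2^3·7; (2/179) = -1 since 179 mod 8 = 3, so (56/179) = (-1)^3·(7/179); sign now +1
reciprocity: (7/179) = -1·(179/7) since 7 mod 4 = 3, 179 mod 4 = 3; sign now -1
(179/7) = (4/7)   [reduce mod 7]
4 = 2^2·1; (2/7) = +1 since 7 mod 8 = 7, so (4/7) = (+1)^2·(1/7); sign now -1
(1/7) = 1; final value = sign = -1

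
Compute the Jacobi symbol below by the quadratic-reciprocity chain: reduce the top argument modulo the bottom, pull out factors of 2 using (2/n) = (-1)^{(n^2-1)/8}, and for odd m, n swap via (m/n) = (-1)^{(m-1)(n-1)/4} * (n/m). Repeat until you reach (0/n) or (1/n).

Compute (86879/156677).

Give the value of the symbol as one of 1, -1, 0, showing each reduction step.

reciprocity: (86879/156677) = +1·(156677/86879) since 86879 mod 4 = 3, 156677 mod 4 = 1; sign now +1
(156677/86879) = (69798/86879)   [reduce mod 86879]
69798 = 2^1·34899; (2/86879) = +1 since 86879 mod 8 = 7, so (69798/86879) = (+1)^1·(34899/86879); sign now +1
reciprocity: (34899/86879) = -1·(86879/34899) since 34899 mod 4 = 3, 86879 mod 4 = 3; sign now -1
(86879/34899) = (17081/34899)   [reduce mod 34899]
reciprocity: (17081/34899) = +1·(34899/17081) since 17081 mod 4 = 1, 34899 mod 4 = 3; sign now -1
(34899/17081) = (737/17081)   [reduce mod 17081]
reciprocity: (737/17081) = +1·(17081/737) since 737 mod 4 = 1, 17081 mod 4 = 1; sign now -1
(17081/737) = (130/737)   [reduce mod 737]
130 = 2^1·65; (2/737) = +1 since 737 mod 8 = 1, so (130/737) = (+1)^1·(65/737); sign now -1
reciprocity: (65/737) = +1·(737/65) since 65 mod 4 = 1, 737 mod 4 = 1; sign now -1
(737/65) = (22/65)   [reduce mod 65]
22 = 2^1·11; (2/65) = +1 since 65 mod 8 = 1, so (22/65) = (+1)^1·(11/65); sign now -1
reciprocity: (11/65) = +1·(65/11) since 11 mod 4 = 3, 65 mod 4 = 1; sign now -1
(65/11) = (10/11)   [reduce mod 11]
10 = 2^1·5; (2/11) = -1 since 11 mod 8 = 3, so (10/11) = (-1)^1·(5/11); sign now +1
reciprocity: (5/11) = +1·(11/5) since 5 mod 4 = 1, 11 mod 4 = 3; sign now +1
(11/5) = (1/5)   [reduce mod 5]
(1/5) = 1; final value = sign = +1

1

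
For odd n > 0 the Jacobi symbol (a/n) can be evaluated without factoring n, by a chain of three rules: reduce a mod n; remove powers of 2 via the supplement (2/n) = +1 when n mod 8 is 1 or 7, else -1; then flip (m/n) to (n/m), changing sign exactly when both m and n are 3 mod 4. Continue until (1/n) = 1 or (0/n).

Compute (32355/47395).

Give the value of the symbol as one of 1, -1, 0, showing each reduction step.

0

flip (32355/47395) -> (47395/32355): both odd, 32355 mod 4 = 3, 47395 mod 4 = 3, so the flip contributes -1; sign now -1
(47395/32355): 47395 mod 32355 = 15040, so (47395/32355) = (15040/32355)
factor out 2^6: 15040 = 2^6·235; with 32355 mod 8 = 3, (2/32355) = -1; sign now -1; continue with (235/32355)
flip (235/32355) -> (32355/235): both odd, 235 mod 4 = 3, 32355 mod 4 = 3, so the flip contributes -1; sign now +1
(32355/235): 32355 mod 235 = 160, so (32355/235) = (160/235)
factor out 2^5: 160 = 2^5·5; with 235 mod 8 = 3, (2/235) = -1; sign now -1; continue with (5/235)
flip (5/235) -> (235/5): both odd, 5 mod 4 = 1, 235 mod 4 = 3, so the flip contributes +1; sign now -1
(235/5): 235 mod 5 = 0, so (235/5) = (0/5)
reached (0/5); gcd(a, n) > 1, so (0/5) = 0 and the symbol is 0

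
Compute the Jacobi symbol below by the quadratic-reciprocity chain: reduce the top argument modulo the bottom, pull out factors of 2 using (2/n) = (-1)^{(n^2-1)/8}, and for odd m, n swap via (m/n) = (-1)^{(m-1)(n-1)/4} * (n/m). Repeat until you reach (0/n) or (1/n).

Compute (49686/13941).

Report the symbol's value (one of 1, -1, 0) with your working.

(49686/13941) = (7863/13941)   [reduce mod 13941]
reciprocity: (7863/13941) = +1·(13941/7863) since 7863 mod 4 = 3, 13941 mod 4 = 1; sign now +1
(13941/7863) = (6078/7863)   [reduce mod 7863]
6078 = 2^1·3039; (2/7863) = +1 since 7863 mod 8 = 7, so (6078/7863) = (+1)^1·(3039/7863); sign now +1
reciprocity: (3039/7863) = -1·(7863/3039) since 3039 mod 4 = 3, 7863 mod 4 = 3; sign now -1
(7863/3039) = (1785/3039)   [reduce mod 3039]
reciprocity: (1785/3039) = +1·(3039/1785) since 1785 mod 4 = 1, 3039 mod 4 = 3; sign now -1
(3039/1785) = (1254/1785)   [reduce mod 1785]
1254 = 2^1·627; (2/1785) = +1 since 1785 mod 8 = 1, so (1254/1785) = (+1)^1·(627/1785); sign now -1
reciprocity: (627/1785) = +1·(1785/627) since 627 mod 4 = 3, 1785 mod 4 = 1; sign now -1
(1785/627) = (531/627)   [reduce mod 627]
reciprocity: (531/627) = -1·(627/531) since 531 mod 4 = 3, 627 mod 4 = 3; sign now +1
(627/531) = (96/531)   [reduce mod 531]
96 = 2^5·3; (2/531) = -1 since 531 mod 8 = 3, so (96/531) = (-1)^5·(3/531); sign now -1
reciprocity: (3/531) = -1·(531/3) since 3 mod 4 = 3, 531 mod 4 = 3; sign now +1
(531/3) = (0/3)   [reduce mod 3]
(0/3) = 0   [gcd(a, n) > 1]; final value = 0

0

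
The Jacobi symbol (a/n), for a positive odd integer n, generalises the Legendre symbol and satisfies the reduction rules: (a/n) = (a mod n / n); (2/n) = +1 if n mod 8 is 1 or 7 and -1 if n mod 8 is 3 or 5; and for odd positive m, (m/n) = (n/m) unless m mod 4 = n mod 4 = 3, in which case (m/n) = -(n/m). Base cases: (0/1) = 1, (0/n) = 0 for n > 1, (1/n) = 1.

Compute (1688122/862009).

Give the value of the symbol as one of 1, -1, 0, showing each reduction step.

(1688122/862009): 1688122 mod 862009 = 826113, so (1688122/862009) = (826113/862009)
flip (826113/862009) -> (862009/826113): both odd, 826113 mod 4 = 1, 862009 mod 4 = 1, so the flip contributes +1; sign now +1
(862009/826113): 862009 mod 826113 = 35896, so (862009/826113) = (35896/826113)
factor out 2^3: 35896 = 2^3·4487; with 826113 mod 8 = 1, (2/826113) = +1; sign now +1; continue with (4487/826113)
flip (4487/826113) -> (826113/4487): both odd, 4487 mod 4 = 3, 826113 mod 4 = 1, so the flip contributes +1; sign now +1
(826113/4487): 826113 mod 4487 = 505, so (826113/4487) = (505/4487)
flip (505/4487) -> (4487/505): both odd, 505 mod 4 = 1, 4487 mod 4 = 3, so the flip contributes +1; sign now +1
(4487/505): 4487 mod 505 = 447, so (4487/505) = (447/505)
flip (447/505) -> (505/447): both odd, 447 mod 4 = 3, 505 mod 4 = 1, so the flip contributes +1; sign now +1
(505/447): 505 mod 447 = 58, so (505/447) = (58/447)
factor out 2^1: 58 = 2^1·29; with 447 mod 8 = 7, (2/447) = +1; sign now +1; continue with (29/447)
flip (29/447) -> (447/29): both odd, 29 mod 4 = 1, 447 mod 4 = 3, so the flip contributes +1; sign now +1
(447/29): 447 mod 29 = 12, so (447/29) = (12/29)
factor out 2^2: 12 = 2^2·3; with 29 mod 8 = 5, (2/29) = -1; sign now +1; continue with (3/29)
flip (3/29) -> (29/3): both odd, 3 mod 4 = 3, 29 mod 4 = 1, so the flip contributes +1; sign now +1
(29/3): 29 mod 3 = 2, so (29/3) = (2/3)
factor out 2^1: 2 = 2^1·1; with 3 mod 8 = 3, (2/3) = -1; sign now -1; continue with (1/3)
reached (1/3) = 1, so the symbol is -1

-1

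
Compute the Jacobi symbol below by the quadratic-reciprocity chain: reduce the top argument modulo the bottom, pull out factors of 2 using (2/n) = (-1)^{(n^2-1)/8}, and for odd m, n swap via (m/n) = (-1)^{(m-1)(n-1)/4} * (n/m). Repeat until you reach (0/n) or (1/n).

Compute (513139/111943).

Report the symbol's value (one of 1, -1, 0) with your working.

(513139/111943): 513139 mod 111943 = 65367, so (513139/111943) = (65367/111943)
flip (65367/111943) -> (111943/65367): both odd, 65367 mod 4 = 3, 111943 mod 4 = 3, so the flip contributes -1; sign now -1
(111943/65367): 111943 mod 65367 = 46576, so (111943/65367) = (46576/65367)
factor out 2^4: 46576 = 2^4·2911; with 65367 mod 8 = 7, (2/65367) = +1; sign now -1; continue with (2911/65367)
flip (2911/65367) -> (65367/2911): both odd, 2911 mod 4 = 3, 65367 mod 4 = 3, so the flip contributes -1; sign now +1
(65367/2911): 65367 mod 2911 = 1325, so (65367/2911) = (1325/2911)
flip (1325/2911) -> (2911/1325): both odd, 1325 mod 4 = 1, 2911 mod 4 = 3, so the flip contributes +1; sign now +1
(2911/1325): 2911 mod 1325 = 261, so (2911/1325) = (261/1325)
flip (261/1325) -> (1325/261): both odd, 261 mod 4 = 1, 1325 mod 4 = 1, so the flip contributes +1; sign now +1
(1325/261): 1325 mod 261 = 20, so (1325/261) = (20/261)
factor out 2^2: 20 = 2^2·5; with 261 mod 8 = 5, (2/261) = -1; sign now +1; continue with (5/261)
flip (5/261) -> (261/5): both odd, 5 mod 4 = 1, 261 mod 4 = 1, so the flip contributes +1; sign now +1
(261/5): 261 mod 5 = 1, so (261/5) = (1/5)
reached (1/5) = 1, so the symbol is +1

1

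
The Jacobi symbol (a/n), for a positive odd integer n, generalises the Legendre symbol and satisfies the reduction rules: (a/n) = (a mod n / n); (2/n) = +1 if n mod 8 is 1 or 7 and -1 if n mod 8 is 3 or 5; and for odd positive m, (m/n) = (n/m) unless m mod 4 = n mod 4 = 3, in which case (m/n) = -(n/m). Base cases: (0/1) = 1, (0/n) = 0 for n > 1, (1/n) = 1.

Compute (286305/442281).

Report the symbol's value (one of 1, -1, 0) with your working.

reciprocity: (286305/442281) = +1·(442281/286305) since 286305 mod 4 = 1, 442281 mod 4 = 1; sign now +1
(442281/286305) = (155976/286305)   [reduce mod 286305]
155976 = 2^3·19497; (2/286305) = +1 since 286305 mod 8 = 1, so (155976/286305) = (+1)^3·(19497/286305); sign now +1
reciprocity: (19497/286305) = +1·(286305/19497) since 19497 mod 4 = 1, 286305 mod 4 = 1; sign now +1
(286305/19497) = (13347/19497)   [reduce mod 19497]
reciprocity: (13347/19497) = +1·(19497/13347) since 13347 mod 4 = 3, 19497 mod 4 = 1; sign now +1
(19497/13347) = (6150/13347)   [reduce mod 13347]
6150 = 2^1·3075; (2/13347) = -1 since 13347 mod 8 = 3, so (6150/13347) = (-1)^1·(3075/13347); sign now -1
reciprocity: (3075/13347) = -1·(13347/3075) since 3075 mod 4 = 3, 13347 mod 4 = 3; sign now +1
(13347/3075) = (1047/3075)   [reduce mod 3075]
reciprocity: (1047/3075) = -1·(3075/1047) since 1047 mod 4 = 3, 3075 mod 4 = 3; sign now -1
(3075/1047) = (981/1047)   [reduce mod 1047]
reciprocity: (981/1047) = +1·(1047/981) since 981 mod 4 = 1, 1047 mod 4 = 3; sign now -1
(1047/981) = (66/981)   [reduce mod 981]
66 = 2^1·33; (2/981) = -1 since 981 mod 8 = 5, so (66/981) = (-1)^1·(33/981); sign now +1
reciprocity: (33/981) = +1·(981/33) since 33 mod 4 = 1, 981 mod 4 = 1; sign now +1
(981/33) = (24/33)   [reduce mod 33]
24 = 2^3·3; (2/33) = +1 since 33 mod 8 = 1, so (24/33) = (+1)^3·(3/33); sign now +1
reciprocity: (3/33) = +1·(33/3) since 3 mod 4 = 3, 33 mod 4 = 1; sign now +1
(33/3) = (0/3)   [reduce mod 3]
(0/3) = 0   [gcd(a, n) > 1]; final value = 0

0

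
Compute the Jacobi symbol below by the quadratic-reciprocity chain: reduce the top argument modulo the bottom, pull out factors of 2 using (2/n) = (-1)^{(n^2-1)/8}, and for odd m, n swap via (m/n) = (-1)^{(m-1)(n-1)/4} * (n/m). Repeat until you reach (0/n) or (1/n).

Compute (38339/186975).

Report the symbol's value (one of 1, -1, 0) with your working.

flip (38339/186975) -> (186975/38339): both odd, 38339 mod 4 = 3, 186975 mod 4 = 3, so the flip contributes -1; sign now -1
(186975/38339): 186975 mod 38339 = 33619, so (186975/38339) = (33619/38339)
flip (33619/38339) -> (38339/33619): both odd, 33619 mod 4 = 3, 38339 mod 4 = 3, so the flip contributes -1; sign now +1
(38339/33619): 38339 mod 33619 = 4720, so (38339/33619) = (4720/33619)
factor out 2^4: 4720 = 2^4·295; with 33619 mod 8 = 3, (2/33619) = -1; sign now +1; continue with (295/33619)
flip (295/33619) -> (33619/295): both odd, 295 mod 4 = 3, 33619 mod 4 = 3, so the flip contributes -1; sign now -1
(33619/295): 33619 mod 295 = 284, so (33619/295) = (284/295)
factor out 2^2: 284 = 2^2·71; with 295 mod 8 = 7, (2/295) = +1; sign now -1; continue with (71/295)
flip (71/295) -> (295/71): both odd, 71 mod 4 = 3, 295 mod 4 = 3, so the flip contributes -1; sign now +1
(295/71): 295 mod 71 = 11, so (295/71) = (11/71)
flip (11/71) -> (71/11): both odd, 11 mod 4 = 3, 71 mod 4 = 3, so the flip contributes -1; sign now -1
(71/11): 71 mod 11 = 5, so (71/11) = (5/11)
flip (5/11) -> (11/5): both odd, 5 mod 4 = 1, 11 mod 4 = 3, so the flip contributes +1; sign now -1
(11/5): 11 mod 5 = 1, so (11/5) = (1/5)
reached (1/5) = 1, so the symbol is -1

-1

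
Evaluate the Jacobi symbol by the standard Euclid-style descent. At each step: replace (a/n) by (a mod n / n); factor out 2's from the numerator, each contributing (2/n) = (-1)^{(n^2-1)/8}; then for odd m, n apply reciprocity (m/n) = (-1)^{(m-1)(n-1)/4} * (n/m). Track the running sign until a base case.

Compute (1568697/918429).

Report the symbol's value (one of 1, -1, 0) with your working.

0

(1568697/918429): 1568697 mod 918429 = 650268, so (1568697/918429) = (650268/918429)
factor out 2^2: 650268 = 2^2·162567; with 918429 mod 8 = 5, (2/918429) = -1; sign now +1; continue with (162567/918429)
flip (162567/918429) -> (918429/162567): both odd, 162567 mod 4 = 3, 918429 mod 4 = 1, so the flip contributes +1; sign now +1
(918429/162567): 918429 mod 162567 = 105594, so (918429/162567) = (105594/162567)
factor out 2^1: 105594 = 2^1·52797; with 162567 mod 8 = 7, (2/162567) = +1; sign now +1; continue with (52797/162567)
flip (52797/162567) -> (162567/52797): both odd, 52797 mod 4 = 1, 162567 mod 4 = 3, so the flip contributes +1; sign now +1
(162567/52797): 162567 mod 52797 = 4176, so (162567/52797) = (4176/52797)
factor out 2^4: 4176 = 2^4·261; with 52797 mod 8 = 5, (2/52797) = -1; sign now +1; continue with (261/52797)
flip (261/52797) -> (52797/261): both odd, 261 mod 4 = 1, 52797 mod 4 = 1, so the flip contributes +1; sign now +1
(52797/261): 52797 mod 261 = 75, so (52797/261) = (75/261)
flip (75/261) -> (261/75): both odd, 75 mod 4 = 3, 261 mod 4 = 1, so the flip contributes +1; sign now +1
(261/75): 261 mod 75 = 36, so (261/75) = (36/75)
factor out 2^2: 36 = 2^2·9; with 75 mod 8 = 3, (2/75) = -1; sign now +1; continue with (9/75)
flip (9/75) -> (75/9): both odd, 9 mod 4 = 1, 75 mod 4 = 3, so the flip contributes +1; sign now +1
(75/9): 75 mod 9 = 3, so (75/9) = (3/9)
flip (3/9) -> (9/3): both odd, 3 mod 4 = 3, 9 mod 4 = 1, so the flip contributes +1; sign now +1
(9/3): 9 mod 3 = 0, so (9/3) = (0/3)
reached (0/3); gcd(a, n) > 1, so (0/3) = 0 and the symbol is 0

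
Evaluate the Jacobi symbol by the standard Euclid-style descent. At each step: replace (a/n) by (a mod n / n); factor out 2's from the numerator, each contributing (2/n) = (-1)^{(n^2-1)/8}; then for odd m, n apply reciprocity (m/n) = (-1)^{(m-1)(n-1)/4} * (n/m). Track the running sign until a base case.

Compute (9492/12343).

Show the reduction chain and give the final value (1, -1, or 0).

factor out 2^2: 9492 = 2^2·2373; with 12343 mod 8 = 7, (2/12343) = +1; sign now +1; continue with (2373/12343)
flip (2373/12343) -> (12343/2373): both odd, 2373 mod 4 = 1, 12343 mod 4 = 3, so the flip contributes +1; sign now +1
(12343/2373): 12343 mod 2373 = 478, so (12343/2373) = (478/2373)
factor out 2^1: 478 = 2^1·239; with 2373 mod 8 = 5, (2/2373) = -1; sign now -1; continue with (239/2373)
flip (239/2373) -> (2373/239): both odd, 239 mod 4 = 3, 2373 mod 4 = 1, so the flip contributes +1; sign now -1
(2373/239): 2373 mod 239 = 222, so (2373/239) = (222/239)
factor out 2^1: 222 = 2^1·111; with 239 mod 8 = 7, (2/239) = +1; sign now -1; continue with (111/239)
flip (111/239) -> (239/111): both odd, 111 mod 4 = 3, 239 mod 4 = 3, so the flip contributes -1; sign now +1
(239/111): 239 mod 111 = 17, so (239/111) = (17/111)
flip (17/111) -> (111/17): both odd, 17 mod 4 = 1, 111 mod 4 = 3, so the flip contributes +1; sign now +1
(111/17): 111 mod 17 = 9, so (111/17) = (9/17)
flip (9/17) -> (17/9): both odd, 9 mod 4 = 1, 17 mod 4 = 1, so the flip contributes +1; sign now +1
(17/9): 17 mod 9 = 8, so (17/9) = (8/9)
factor out 2^3: 8 = 2^3·1; with 9 mod 8 = 1, (2/9) = +1; sign now +1; continue with (1/9)
reached (1/9) = 1, so the symbol is +1

1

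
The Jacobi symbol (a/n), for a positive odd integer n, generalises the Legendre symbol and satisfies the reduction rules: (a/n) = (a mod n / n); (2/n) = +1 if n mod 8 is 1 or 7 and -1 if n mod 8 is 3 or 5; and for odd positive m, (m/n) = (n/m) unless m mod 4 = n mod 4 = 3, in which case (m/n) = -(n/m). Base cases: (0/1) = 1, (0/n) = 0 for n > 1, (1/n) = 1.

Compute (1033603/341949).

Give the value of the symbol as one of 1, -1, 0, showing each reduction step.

(1033603/341949): 1033603 mod 341949 = 7756, so (1033603/341949) = (7756/341949)
factor out 2^2: 7756 = 2^2·1939; with 341949 mod 8 = 5, (2/341949) = -1; sign now +1; continue with (1939/341949)
flip (1939/341949) -> (341949/1939): both odd, 1939 mod 4 = 3, 341949 mod 4 = 1, so the flip contributes +1; sign now +1
(341949/1939): 341949 mod 1939 = 685, so (341949/1939) = (685/1939)
flip (685/1939) -> (1939/685): both odd, 685 mod 4 = 1, 1939 mod 4 = 3, so the flip contributes +1; sign now +1
(1939/685): 1939 mod 685 = 569, so (1939/685) = (569/685)
flip (569/685) -> (685/569): both odd, 569 mod 4 = 1, 685 mod 4 = 1, so the flip contributes +1; sign now +1
(685/569): 685 mod 569 = 116, so (685/569) = (116/569)
factor out 2^2: 116 = 2^2·29; with 569 mod 8 = 1, (2/569) = +1; sign now +1; continue with (29/569)
flip (29/569) -> (569/29): both odd, 29 mod 4 = 1, 569 mod 4 = 1, so the flip contributes +1; sign now +1
(569/29): 569 mod 29 = 18, so (569/29) = (18/29)
factor out 2^1: 18 = 2^1·9; with 29 mod 8 = 5, (2/29) = -1; sign now -1; continue with (9/29)
flip (9/29) -> (29/9): both odd, 9 mod 4 = 1, 29 mod 4 = 1, so the flip contributes +1; sign now -1
(29/9): 29 mod 9 = 2, so (29/9) = (2/9)
factor out 2^1: 2 = 2^1·1; with 9 mod 8 = 1, (2/9) = +1; sign now -1; continue with (1/9)
reached (1/9) = 1, so the symbol is -1

-1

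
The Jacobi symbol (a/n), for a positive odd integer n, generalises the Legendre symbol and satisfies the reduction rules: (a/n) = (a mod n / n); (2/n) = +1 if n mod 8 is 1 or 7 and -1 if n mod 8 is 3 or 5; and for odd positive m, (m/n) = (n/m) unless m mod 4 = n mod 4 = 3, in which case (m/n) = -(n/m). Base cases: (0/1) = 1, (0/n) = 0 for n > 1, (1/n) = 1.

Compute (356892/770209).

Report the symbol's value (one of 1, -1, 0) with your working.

1

factor out 2^2: 356892 = 2^2·89223; with 770209 mod 8 = 1, (2/770209) = +1; sign now +1; continue with (89223/770209)
flip (89223/770209) -> (770209/89223): both odd, 89223 mod 4 = 3, 770209 mod 4 = 1, so the flip contributes +1; sign now +1
(770209/89223): 770209 mod 89223 = 56425, so (770209/89223) = (56425/89223)
flip (56425/89223) -> (89223/56425): both odd, 56425 mod 4 = 1, 89223 mod 4 = 3, so the flip contributes +1; sign now +1
(89223/56425): 89223 mod 56425 = 32798, so (89223/56425) = (32798/56425)
factor out 2^1: 32798 = 2^1·16399; with 56425 mod 8 = 1, (2/56425) = +1; sign now +1; continue with (16399/56425)
flip (16399/56425) -> (56425/16399): both odd, 16399 mod 4 = 3, 56425 mod 4 = 1, so the flip contributes +1; sign now +1
(56425/16399): 56425 mod 16399 = 7228, so (56425/16399) = (7228/16399)
factor out 2^2: 7228 = 2^2·1807; with 16399 mod 8 = 7, (2/16399) = +1; sign now +1; continue with (1807/16399)
flip (1807/16399) -> (16399/1807): both odd, 1807 mod 4 = 3, 16399 mod 4 = 3, so the flip contributes -1; sign now -1
(16399/1807): 16399 mod 1807 = 136, so (16399/1807) = (136/1807)
factor out 2^3: 136 = 2^3·17; with 1807 mod 8 = 7, (2/1807) = +1; sign now -1; continue with (17/1807)
flip (17/1807) -> (1807/17): both odd, 17 mod 4 = 1, 1807 mod 4 = 3, so the flip contributes +1; sign now -1
(1807/17): 1807 mod 17 = 5, so (1807/17) = (5/17)
flip (5/17) -> (17/5): both odd, 5 mod 4 = 1, 17 mod 4 = 1, so the flip contributes +1; sign now -1
(17/5): 17 mod 5 = 2, so (17/5) = (2/5)
factor out 2^1: 2 = 2^1·1; with 5 mod 8 = 5, (2/5) = -1; sign now +1; continue with (1/5)
reached (1/5) = 1, so the symbol is +1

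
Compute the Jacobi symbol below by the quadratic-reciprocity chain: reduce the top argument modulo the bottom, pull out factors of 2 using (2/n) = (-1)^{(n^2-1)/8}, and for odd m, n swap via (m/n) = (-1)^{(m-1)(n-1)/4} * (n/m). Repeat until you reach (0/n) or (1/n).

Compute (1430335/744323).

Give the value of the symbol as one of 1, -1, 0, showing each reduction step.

(1430335/744323): 1430335 mod 744323 = 686012, so (1430335/744323) = (686012/744323)
factor out 2^2: 686012 = 2^2·171503; with 744323 mod 8 = 3, (2/744323) = -1; sign now +1; continue with (171503/744323)
flip (171503/744323) -> (744323/171503): both odd, 171503 mod 4 = 3, 744323 mod 4 = 3, so the flip contributes -1; sign now -1
(744323/171503): 744323 mod 171503 = 58311, so (744323/171503) = (58311/171503)
flip (58311/171503) -> (171503/58311): both odd, 58311 mod 4 = 3, 171503 mod 4 = 3, so the flip contributes -1; sign now +1
(171503/58311): 171503 mod 58311 = 54881, so (171503/58311) = (54881/58311)
flip (54881/58311) -> (58311/54881): both odd, 54881 mod 4 = 1, 58311 mod 4 = 3, so the flip contributes +1; sign now +1
(58311/54881): 58311 mod 54881 = 3430, so (58311/54881) = (3430/54881)
factor out 2^1: 3430 = 2^1·1715; with 54881 mod 8 = 1, (2/54881) = +1; sign now +1; continue with (1715/54881)
flip (1715/54881) -> (54881/1715): both odd, 1715 mod 4 = 3, 54881 mod 4 = 1, so the flip contributes +1; sign now +1
(54881/1715): 54881 mod 1715 = 1, so (54881/1715) = (1/1715)
reached (1/1715) = 1, so the symbol is +1

1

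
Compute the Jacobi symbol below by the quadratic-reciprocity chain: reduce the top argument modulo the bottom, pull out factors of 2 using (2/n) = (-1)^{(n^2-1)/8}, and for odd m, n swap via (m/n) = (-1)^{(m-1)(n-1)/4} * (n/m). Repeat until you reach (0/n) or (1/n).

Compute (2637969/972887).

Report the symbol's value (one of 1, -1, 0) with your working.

1

(2637969/972887): 2637969 mod 972887 = 692195, so (2637969/972887) = (692195/972887)
flip (692195/972887) -> (972887/692195): both odd, 692195 mod 4 = 3, 972887 mod 4 = 3, so the flip contributes -1; sign now -1
(972887/692195): 972887 mod 692195 = 280692, so (972887/692195) = (280692/692195)
factor out 2^2: 280692 = 2^2·70173; with 692195 mod 8 = 3, (2/692195) = -1; sign now -1; continue with (70173/692195)
flip (70173/692195) -> (692195/70173): both odd, 70173 mod 4 = 1, 692195 mod 4 = 3, so the flip contributes +1; sign now -1
(692195/70173): 692195 mod 70173 = 60638, so (692195/70173) = (60638/70173)
factor out 2^1: 60638 = 2^1·30319; with 70173 mod 8 = 5, (2/70173) = -1; sign now +1; continue with (30319/70173)
flip (30319/70173) -> (70173/30319): both odd, 30319 mod 4 = 3, 70173 mod 4 = 1, so the flip contributes +1; sign now +1
(70173/30319): 70173 mod 30319 = 9535, so (70173/30319) = (9535/30319)
flip (9535/30319) -> (30319/9535): both odd, 9535 mod 4 = 3, 30319 mod 4 = 3, so the flip contributes -1; sign now -1
(30319/9535): 30319 mod 9535 = 1714, so (30319/9535) = (1714/9535)
factor out 2^1: 1714 = 2^1·857; with 9535 mod 8 = 7, (2/9535) = +1; sign now -1; continue with (857/9535)
flip (857/9535) -> (9535/857): both odd, 857 mod 4 = 1, 9535 mod 4 = 3, so the flip contributes +1; sign now -1
(9535/857): 9535 mod 857 = 108, so (9535/857) = (108/857)
factor out 2^2: 108 = 2^2·27; with 857 mod 8 = 1, (2/857) = +1; sign now -1; continue with (27/857)
flip (27/857) -> (857/27): both odd, 27 mod 4 = 3, 857 mod 4 = 1, so the flip contributes +1; sign now -1
(857/27): 857 mod 27 = 20, so (857/27) = (20/27)
factor out 2^2: 20 = 2^2·5; with 27 mod 8 = 3, (2/27) = -1; sign now -1; continue with (5/27)
flip (5/27) -> (27/5): both odd, 5 mod 4 = 1, 27 mod 4 = 3, so the flip contributes +1; sign now -1
(27/5): 27 mod 5 = 2, so (27/5) = (2/5)
factor out 2^1: 2 = 2^1·1; with 5 mod 8 = 5, (2/5) = -1; sign now +1; continue with (1/5)
reached (1/5) = 1, so the symbol is +1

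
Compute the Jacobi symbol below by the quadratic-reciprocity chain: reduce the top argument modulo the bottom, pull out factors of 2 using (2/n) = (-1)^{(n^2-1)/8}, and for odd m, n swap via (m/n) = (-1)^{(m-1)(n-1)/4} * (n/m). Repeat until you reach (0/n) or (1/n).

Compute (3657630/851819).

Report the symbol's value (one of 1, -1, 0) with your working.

(3657630/851819): 3657630 mod 851819 = 250354, so (3657630/851819) = (250354/851819)
factor out 2^1: 250354 = 2^1·125177; with 851819 mod 8 = 3, (2/851819) = -1; sign now -1; continue with (125177/851819)
flip (125177/851819) -> (851819/125177): both odd, 125177 mod 4 = 1, 851819 mod 4 = 3, so the flip contributes +1; sign now -1
(851819/125177): 851819 mod 125177 = 100757, so (851819/125177) = (100757/125177)
flip (100757/125177) -> (125177/100757): both odd, 100757 mod 4 = 1, 125177 mod 4 = 1, so the flip contributes +1; sign now -1
(125177/100757): 125177 mod 100757 = 24420, so (125177/100757) = (24420/100757)
factor out 2^2: 24420 = 2^2·6105; with 100757 mod 8 = 5, (2/100757) = -1; sign now -1; continue with (6105/100757)
flip (6105/100757) -> (100757/6105): both odd, 6105 mod 4 = 1, 100757 mod 4 = 1, so the flip contributes +1; sign now -1
(100757/6105): 100757 mod 6105 = 3077, so (100757/6105) = (3077/6105)
flip (3077/6105) -> (6105/3077): both odd, 3077 mod 4 = 1, 6105 mod 4 = 1, so the flip contributes +1; sign now -1
(6105/3077): 6105 mod 3077 = 3028, so (6105/3077) = (3028/3077)
factor out 2^2: 3028 = 2^2·757; with 3077 mod 8 = 5, (2/3077) = -1; sign now -1; continue with (757/3077)
flip (757/3077) -> (3077/757): both odd, 757 mod 4 = 1, 3077 mod 4 = 1, so the flip contributes +1; sign now -1
(3077/757): 3077 mod 757 = 49, so (3077/757) = (49/757)
flip (49/757) -> (757/49): both odd, 49 mod 4 = 1, 757 mod 4 = 1, so the flip contributes +1; sign now -1
(757/49): 757 mod 49 = 22, so (757/49) = (22/49)
factor out 2^1: 22 = 2^1·11; with 49 mod 8 = 1, (2/49) = +1; sign now -1; continue with (11/49)
flip (11/49) -> (49/11): both odd, 11 mod 4 = 3, 49 mod 4 = 1, so the flip contributes +1; sign now -1
(49/11): 49 mod 11 = 5, so (49/11) = (5/11)
flip (5/11) -> (11/5): both odd, 5 mod 4 = 1, 11 mod 4 = 3, so the flip contributes +1; sign now -1
(11/5): 11 mod 5 = 1, so (11/5) = (1/5)
reached (1/5) = 1, so the symbol is -1

-1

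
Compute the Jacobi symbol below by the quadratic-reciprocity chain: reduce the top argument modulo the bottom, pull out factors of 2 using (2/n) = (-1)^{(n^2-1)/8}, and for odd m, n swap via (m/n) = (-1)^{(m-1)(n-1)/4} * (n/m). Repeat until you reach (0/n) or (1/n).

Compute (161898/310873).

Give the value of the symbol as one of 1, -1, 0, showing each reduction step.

-1

factor out 2^1: 161898 = 2^1·80949; with 310873 mod 8 = 1, (2/310873) = +1; sign now +1; continue with (80949/310873)
flip (80949/310873) -> (310873/80949): both odd, 80949 mod 4 = 1, 310873 mod 4 = 1, so the flip contributes +1; sign now +1
(310873/80949): 310873 mod 80949 = 68026, so (310873/80949) = (68026/80949)
factor out 2^1: 68026 = 2^1·34013; with 80949 mod 8 = 5, (2/80949) = -1; sign now -1; continue with (34013/80949)
flip (34013/80949) -> (80949/34013): both odd, 34013 mod 4 = 1, 80949 mod 4 = 1, so the flip contributes +1; sign now -1
(80949/34013): 80949 mod 34013 = 12923, so (80949/34013) = (12923/34013)
flip (12923/34013) -> (34013/12923): both odd, 12923 mod 4 = 3, 34013 mod 4 = 1, so the flip contributes +1; sign now -1
(34013/12923): 34013 mod 12923 = 8167, so (34013/12923) = (8167/12923)
flip (8167/12923) -> (12923/8167): both odd, 8167 mod 4 = 3, 12923 mod 4 = 3, so the flip contributes -1; sign now +1
(12923/8167): 12923 mod 8167 = 4756, so (12923/8167) = (4756/8167)
factor out 2^2: 4756 = 2^2·1189; with 8167 mod 8 = 7, (2/8167) = +1; sign now +1; continue with (1189/8167)
flip (1189/8167) -> (8167/1189): both odd, 1189 mod 4 = 1, 8167 mod 4 = 3, so the flip contributes +1; sign now +1
(8167/1189): 8167 mod 1189 = 1033, so (8167/1189) = (1033/1189)
flip (1033/1189) -> (1189/1033): both odd, 1033 mod 4 = 1, 1189 mod 4 = 1, so the flip contributes +1; sign now +1
(1189/1033): 1189 mod 1033 = 156, so (1189/1033) = (156/1033)
factor out 2^2: 156 = 2^2·39; with 1033 mod 8 = 1, (2/1033) = +1; sign now +1; continue with (39/1033)
flip (39/1033) -> (1033/39): both odd, 39 mod 4 = 3, 1033 mod 4 = 1, so the flip contributes +1; sign now +1
(1033/39): 1033 mod 39 = 19, so (1033/39) = (19/39)
flip (19/39) -> (39/19): both odd, 19 mod 4 = 3, 39 mod 4 = 3, so the flip contributes -1; sign now -1
(39/19): 39 mod 19 = 1, so (39/19) = (1/19)
reached (1/19) = 1, so the symbol is -1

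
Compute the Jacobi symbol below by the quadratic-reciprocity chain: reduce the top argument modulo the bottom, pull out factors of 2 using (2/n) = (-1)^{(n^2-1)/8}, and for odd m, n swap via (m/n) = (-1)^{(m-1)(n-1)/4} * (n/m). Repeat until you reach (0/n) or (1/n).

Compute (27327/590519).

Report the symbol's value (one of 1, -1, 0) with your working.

1

reciprocity: (27327/590519) = -1·(590519/27327) since 27327 mod 4 = 3, 590519 mod 4 = 3; sign now -1
(590519/27327) = (16652/27327)   [reduce mod 27327]
16652 = 2^2·4163; (2/27327) = +1 since 27327 mod 8 = 7, so (16652/27327) = (+1)^2·(4163/27327); sign now -1
reciprocity: (4163/27327) = -1·(27327/4163) since 4163 mod 4 = 3, 27327 mod 4 = 3; sign now +1
(27327/4163) = (2349/4163)   [reduce mod 4163]
reciprocity: (2349/4163) = +1·(4163/2349) since 2349 mod 4 = 1, 4163 mod 4 = 3; sign now +1
(4163/2349) = (1814/2349)   [reduce mod 2349]
1814 = 2^1·907; (2/2349) = -1 since 2349 mod 8 = 5, so (1814/2349) = (-1)^1·(907/2349); sign now -1
reciprocity: (907/2349) = +1·(2349/907) since 907 mod 4 = 3, 2349 mod 4 = 1; sign now -1
(2349/907) = (535/907)   [reduce mod 907]
reciprocity: (535/907) = -1·(907/535) since 535 mod 4 = 3, 907 mod 4 = 3; sign now +1
(907/535) = (372/535)   [reduce mod 535]
372 = 2^2·93; (2/535) = +1 since 535 mod 8 = 7, so (372/535) = (+1)^2·(93/535); sign now +1
reciprocity: (93/535) = +1·(535/93) since 93 mod 4 = 1, 535 mod 4 = 3; sign now +1
(535/93) = (70/93)   [reduce mod 93]
70 = 2^1·35; (2/93) = -1 since 93 mod 8 = 5, so (70/93) = (-1)^1·(35/93); sign now -1
reciprocity: (35/93) = +1·(93/35) since 35 mod 4 = 3, 93 mod 4 = 1; sign now -1
(93/35) = (23/35)   [reduce mod 35]
reciprocity: (23/35) = -1·(35/23) since 23 mod 4 = 3, 35 mod 4 = 3; sign now +1
(35/23) = (12/23)   [reduce mod 23]
12 = 2^2·3; (2/23) = +1 since 23 mod 8 = 7, so (12/23) = (+1)^2·(3/23); sign now +1
reciprocity: (3/23) = -1·(23/3) since 3 mod 4 = 3, 23 mod 4 = 3; sign now -1
(23/3) = (2/3)   [reduce mod 3]
2 = 2^1·1; (2/3) = -1 since 3 mod 8 = 3, so (2/3) = (-1)^1·(1/3); sign now +1
(1/3) = 1; final value = sign = +1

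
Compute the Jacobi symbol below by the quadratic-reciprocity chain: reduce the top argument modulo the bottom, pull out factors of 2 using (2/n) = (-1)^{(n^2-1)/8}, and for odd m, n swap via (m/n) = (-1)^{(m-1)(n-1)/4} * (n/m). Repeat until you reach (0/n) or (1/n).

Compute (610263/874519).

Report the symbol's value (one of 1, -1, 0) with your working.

flip (610263/874519) -> (874519/610263): both odd, 610263 mod 4 = 3, 874519 mod 4 = 3, so the flip contributes -1; sign now -1
(874519/610263): 874519 mod 610263 = 264256, so (874519/610263) = (264256/610263)
factor out 2^6: 264256 = 2^6·4129; with 610263 mod 8 = 7, (2/610263) = +1; sign now -1; continue with (4129/610263)
flip (4129/610263) -> (610263/4129): both odd, 4129 mod 4 = 1, 610263 mod 4 = 3, so the flip contributes +1; sign now -1
(610263/4129): 610263 mod 4129 = 3300, so (610263/4129) = (3300/4129)
factor out 2^2: 3300 = 2^2·825; with 4129 mod 8 = 1, (2/4129) = +1; sign now -1; continue with (825/4129)
flip (825/4129) -> (4129/825): both odd, 825 mod 4 = 1, 4129 mod 4 = 1, so the flip contributes +1; sign now -1
(4129/825): 4129 mod 825 = 4, so (4129/825) = (4/825)
factor out 2^2: 4 = 2^2·1; with 825 mod 8 = 1, (2/825) = +1; sign now -1; continue with (1/825)
reached (1/825) = 1, so the symbol is -1

-1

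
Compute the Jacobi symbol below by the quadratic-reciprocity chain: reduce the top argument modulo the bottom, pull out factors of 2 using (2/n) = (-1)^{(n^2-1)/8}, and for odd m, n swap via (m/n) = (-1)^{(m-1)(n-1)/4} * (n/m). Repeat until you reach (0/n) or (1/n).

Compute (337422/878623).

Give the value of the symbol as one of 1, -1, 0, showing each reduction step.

-1

factor out 2^1: 337422 = 2^1·168711; with 878623 mod 8 = 7, (2/878623) = +1; sign now +1; continue with (168711/878623)
flip (168711/878623) -> (878623/168711): both odd, 168711 mod 4 = 3, 878623 mod 4 = 3, so the flip contributes -1; sign now -1
(878623/168711): 878623 mod 168711 = 35068, so (878623/168711) = (35068/168711)
factor out 2^2: 35068 = 2^2·8767; with 168711 mod 8 = 7, (2/168711) = +1; sign now -1; continue with (8767/168711)
flip (8767/168711) -> (168711/8767): both odd, 8767 mod 4 = 3, 168711 mod 4 = 3, so the flip contributes -1; sign now +1
(168711/8767): 168711 mod 8767 = 2138, so (168711/8767) = (2138/8767)
factor out 2^1: 2138 = 2^1·1069; with 8767 mod 8 = 7, (2/8767) = +1; sign now +1; continue with (1069/8767)
flip (1069/8767) -> (8767/1069): both odd, 1069 mod 4 = 1, 8767 mod 4 = 3, so the flip contributes +1; sign now +1
(8767/1069): 8767 mod 1069 = 215, so (8767/1069) = (215/1069)
flip (215/1069) -> (1069/215): both odd, 215 mod 4 = 3, 1069 mod 4 = 1, so the flip contributes +1; sign now +1
(1069/215): 1069 mod 215 = 209, so (1069/215) = (209/215)
flip (209/215) -> (215/209): both odd, 209 mod 4 = 1, 215 mod 4 = 3, so the flip contributes +1; sign now +1
(215/209): 215 mod 209 = 6, so (215/209) = (6/209)
factor out 2^1: 6 = 2^1·3; with 209 mod 8 = 1, (2/209) = +1; sign now +1; continue with (3/209)
flip (3/209) -> (209/3): both odd, 3 mod 4 = 3, 209 mod 4 = 1, so the flip contributes +1; sign now +1
(209/3): 209 mod 3 = 2, so (209/3) = (2/3)
factor out 2^1: 2 = 2^1·1; with 3 mod 8 = 3, (2/3) = -1; sign now -1; continue with (1/3)
reached (1/3) = 1, so the symbol is -1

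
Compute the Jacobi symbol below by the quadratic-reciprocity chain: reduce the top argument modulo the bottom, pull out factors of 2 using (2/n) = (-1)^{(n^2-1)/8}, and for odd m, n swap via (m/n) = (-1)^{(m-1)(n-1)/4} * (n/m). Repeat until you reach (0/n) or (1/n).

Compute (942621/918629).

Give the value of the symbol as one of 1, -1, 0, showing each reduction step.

1

(942621/918629): 942621 mod 918629 = 23992, so (942621/918629) = (23992/918629)
factor out 2^3: 23992 = 2^3·2999; with 918629 mod 8 = 5, (2/918629) = -1; sign now -1; continue with (2999/918629)
flip (2999/918629) -> (918629/2999): both odd, 2999 mod 4 = 3, 918629 mod 4 = 1, so the flip contributes +1; sign now -1
(918629/2999): 918629 mod 2999 = 935, so (918629/2999) = (935/2999)
flip (935/2999) -> (2999/935): both odd, 935 mod 4 = 3, 2999 mod 4 = 3, so the flip contributes -1; sign now +1
(2999/935): 2999 mod 935 = 194, so (2999/935) = (194/935)
factor out 2^1: 194 = 2^1·97; with 935 mod 8 = 7, (2/935) = +1; sign now +1; continue with (97/935)
flip (97/935) -> (935/97): both odd, 97 mod 4 = 1, 935 mod 4 = 3, so the flip contributes +1; sign now +1
(935/97): 935 mod 97 = 62, so (935/97) = (62/97)
factor out 2^1: 62 = 2^1·31; with 97 mod 8 = 1, (2/97) = +1; sign now +1; continue with (31/97)
flip (31/97) -> (97/31): both odd, 31 mod 4 = 3, 97 mod 4 = 1, so the flip contributes +1; sign now +1
(97/31): 97 mod 31 = 4, so (97/31) = (4/31)
factor out 2^2: 4 = 2^2·1; with 31 mod 8 = 7, (2/31) = +1; sign now +1; continue with (1/31)
reached (1/31) = 1, so the symbol is +1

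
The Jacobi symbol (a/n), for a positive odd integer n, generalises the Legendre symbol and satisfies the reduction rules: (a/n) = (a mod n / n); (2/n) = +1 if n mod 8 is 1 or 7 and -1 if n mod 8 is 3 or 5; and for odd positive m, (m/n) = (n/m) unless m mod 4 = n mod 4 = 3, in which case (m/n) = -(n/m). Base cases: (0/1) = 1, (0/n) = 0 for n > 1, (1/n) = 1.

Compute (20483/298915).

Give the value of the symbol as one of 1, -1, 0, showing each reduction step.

1

flip (20483/298915) -> (298915/20483): both odd, 20483 mod 4 = 3, 298915 mod 4 = 3, so the flip contributes -1; sign now -1
(298915/20483): 298915 mod 20483 = 12153, so (298915/20483) = (12153/20483)
flip (12153/20483) -> (20483/12153): both odd, 12153 mod 4 = 1, 20483 mod 4 = 3, so the flip contributes +1; sign now -1
(20483/12153): 20483 mod 12153 = 8330, so (20483/12153) = (8330/12153)
factor out 2^1: 8330 = 2^1·4165; with 12153 mod 8 = 1, (2/12153) = +1; sign now -1; continue with (4165/12153)
flip (4165/12153) -> (12153/4165): both odd, 4165 mod 4 = 1, 12153 mod 4 = 1, so the flip contributes +1; sign now -1
(12153/4165): 12153 mod 4165 = 3823, so (12153/4165) = (3823/4165)
flip (3823/4165) -> (4165/3823): both odd, 3823 mod 4 = 3, 4165 mod 4 = 1, so the flip contributes +1; sign now -1
(4165/3823): 4165 mod 3823 = 342, so (4165/3823) = (342/3823)
factor out 2^1: 342 = 2^1·171; with 3823 mod 8 = 7, (2/3823) = +1; sign now -1; continue with (171/3823)
flip (171/3823) -> (3823/171): both odd, 171 mod 4 = 3, 3823 mod 4 = 3, so the flip contributes -1; sign now +1
(3823/171): 3823 mod 171 = 61, so (3823/171) = (61/171)
flip (61/171) -> (171/61): both odd, 61 mod 4 = 1, 171 mod 4 = 3, so the flip contributes +1; sign now +1
(171/61): 171 mod 61 = 49, so (171/61) = (49/61)
flip (49/61) -> (61/49): both odd, 49 mod 4 = 1, 61 mod 4 = 1, so the flip contributes +1; sign now +1
(61/49): 61 mod 49 = 12, so (61/49) = (12/49)
factor out 2^2: 12 = 2^2·3; with 49 mod 8 = 1, (2/49) = +1; sign now +1; continue with (3/49)
flip (3/49) -> (49/3): both odd, 3 mod 4 = 3, 49 mod 4 = 1, so the flip contributes +1; sign now +1
(49/3): 49 mod 3 = 1, so (49/3) = (1/3)
reached (1/3) = 1, so the symbol is +1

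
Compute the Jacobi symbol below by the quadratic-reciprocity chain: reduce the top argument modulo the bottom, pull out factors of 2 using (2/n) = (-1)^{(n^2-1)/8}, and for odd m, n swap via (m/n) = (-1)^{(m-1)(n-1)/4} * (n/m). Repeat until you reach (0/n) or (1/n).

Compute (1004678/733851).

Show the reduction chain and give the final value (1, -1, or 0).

(1004678/733851): 1004678 mod 733851 = 270827, so (1004678/733851) = (270827/733851)
flip (270827/733851) -> (733851/270827): both odd, 270827 mod 4 = 3, 733851 mod 4 = 3, so the flip contributes -1; sign now -1
(733851/270827): 733851 mod 270827 = 192197, so (733851/270827) = (192197/270827)
flip (192197/270827) -> (270827/192197): both odd, 192197 mod 4 = 1, 270827 mod 4 = 3, so the flip contributes +1; sign now -1
(270827/192197): 270827 mod 192197 = 78630, so (270827/192197) = (78630/192197)
factor out 2^1: 78630 = 2^1·39315; with 192197 mod 8 = 5, (2/192197) = -1; sign now +1; continue with (39315/192197)
flip (39315/192197) -> (192197/39315): both odd, 39315 mod 4 = 3, 192197 mod 4 = 1, so the flip contributes +1; sign now +1
(192197/39315): 192197 mod 39315 = 34937, so (192197/39315) = (34937/39315)
flip (34937/39315) -> (39315/34937): both odd, 34937 mod 4 = 1, 39315 mod 4 = 3, so the flip contributes +1; sign now +1
(39315/34937): 39315 mod 34937 = 4378, so (39315/34937) = (4378/34937)
factor out 2^1: 4378 = 2^1·2189; with 34937 mod 8 = 1, (2/34937) = +1; sign now +1; continue with (2189/34937)
flip (2189/34937) -> (34937/2189): both odd, 2189 mod 4 = 1, 34937 mod 4 = 1, so the flip contributes +1; sign now +1
(34937/2189): 34937 mod 2189 = 2102, so (34937/2189) = (2102/2189)
factor out 2^1: 2102 = 2^1·1051; with 2189 mod 8 = 5, (2/2189) = -1; sign now -1; continue with (1051/2189)
flip (1051/2189) -> (2189/1051): both odd, 1051 mod 4 = 3, 2189 mod 4 = 1, so the flip contributes +1; sign now -1
(2189/1051): 2189 mod 1051 = 87, so (2189/1051) = (87/1051)
flip (87/1051) -> (1051/87): both odd, 87 mod 4 = 3, 1051 mod 4 = 3, so the flip contributes -1; sign now +1
(1051/87): 1051 mod 87 = 7, so (1051/87) = (7/87)
flip (7/87) -> (87/7): both odd, 7 mod 4 = 3, 87 mod 4 = 3, so the flip contributes -1; sign now -1
(87/7): 87 mod 7 = 3, so (87/7) = (3/7)
flip (3/7) -> (7/3): both odd, 3 mod 4 = 3, 7 mod 4 = 3, so the flip contributes -1; sign now +1
(7/3): 7 mod 3 = 1, so (7/3) = (1/3)
reached (1/3) = 1, so the symbol is +1

1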